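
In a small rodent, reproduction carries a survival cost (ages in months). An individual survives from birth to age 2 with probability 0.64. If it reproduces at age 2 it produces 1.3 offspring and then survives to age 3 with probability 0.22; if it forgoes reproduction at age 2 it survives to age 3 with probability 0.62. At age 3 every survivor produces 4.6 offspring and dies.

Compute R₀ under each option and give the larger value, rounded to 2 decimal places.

1.83

breed at age 2: R₀ = 0.64 × (1.3 + 0.22 × 4.6) = 0.64 × 2.3120 = 1.4797
delay to age 3: R₀ = 0.64 × (0.62 × 4.6) = 0.64 × 2.8520 = 1.8253
Higher: delay to age 3 (1.8253).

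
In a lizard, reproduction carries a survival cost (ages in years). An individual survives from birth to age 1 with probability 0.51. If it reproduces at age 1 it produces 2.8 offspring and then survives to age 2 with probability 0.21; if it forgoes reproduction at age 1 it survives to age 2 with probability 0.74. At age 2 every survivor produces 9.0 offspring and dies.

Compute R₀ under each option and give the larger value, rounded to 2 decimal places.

breed at age 1: R₀ = 0.51 × (2.8 + 0.21 × 9.0) = 0.51 × 4.6900 = 2.3919
delay to age 2: R₀ = 0.51 × (0.74 × 9.0) = 0.51 × 6.6600 = 3.3966
Higher: delay to age 2 (3.3966).

3.40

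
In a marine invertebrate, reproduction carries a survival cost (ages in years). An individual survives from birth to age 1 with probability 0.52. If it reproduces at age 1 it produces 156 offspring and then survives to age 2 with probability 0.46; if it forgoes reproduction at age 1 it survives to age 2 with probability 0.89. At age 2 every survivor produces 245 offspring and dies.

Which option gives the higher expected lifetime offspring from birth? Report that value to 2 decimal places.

breed at age 1: R₀ = 0.52 × (156 + 0.46 × 245) = 0.52 × 268.7000 = 139.7240
delay to age 2: R₀ = 0.52 × (0.89 × 245) = 0.52 × 218.0500 = 113.3860
Higher: breed at age 1 (139.7240).

139.72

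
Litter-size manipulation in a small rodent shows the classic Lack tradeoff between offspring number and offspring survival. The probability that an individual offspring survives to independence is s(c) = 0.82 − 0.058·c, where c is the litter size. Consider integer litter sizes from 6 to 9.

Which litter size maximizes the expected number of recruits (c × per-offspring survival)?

7

Expected recruits = c × s(c):
  c=6: 6 × 0.472 = 2.832
  c=7: 7 × 0.414 = 2.898
  c=8: 8 × 0.356 = 2.848
  c=9: 9 × 0.298 = 2.682
Maximum at c = 7 (2.898 recruits).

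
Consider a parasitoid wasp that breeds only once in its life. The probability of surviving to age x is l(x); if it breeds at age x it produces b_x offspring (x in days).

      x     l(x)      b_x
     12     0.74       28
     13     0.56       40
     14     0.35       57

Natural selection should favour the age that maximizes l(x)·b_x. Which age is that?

13

Expected offspring if breeding at age x = l(x) × b_x:
  age 12: 0.74 × 28 = 20.720
  age 13: 0.56 × 40 = 22.400
  age 14: 0.35 × 57 = 19.950
Maximum at age 13 (22.400).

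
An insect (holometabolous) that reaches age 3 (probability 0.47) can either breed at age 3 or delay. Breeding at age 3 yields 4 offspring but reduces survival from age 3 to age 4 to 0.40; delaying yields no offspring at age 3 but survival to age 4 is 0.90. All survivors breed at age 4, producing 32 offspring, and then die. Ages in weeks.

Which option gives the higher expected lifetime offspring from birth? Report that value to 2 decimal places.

breed at age 3: R₀ = 0.47 × (4 + 0.40 × 32) = 0.47 × 16.8000 = 7.8960
delay to age 4: R₀ = 0.47 × (0.90 × 32) = 0.47 × 28.8000 = 13.5360
Higher: delay to age 4 (13.5360).

13.54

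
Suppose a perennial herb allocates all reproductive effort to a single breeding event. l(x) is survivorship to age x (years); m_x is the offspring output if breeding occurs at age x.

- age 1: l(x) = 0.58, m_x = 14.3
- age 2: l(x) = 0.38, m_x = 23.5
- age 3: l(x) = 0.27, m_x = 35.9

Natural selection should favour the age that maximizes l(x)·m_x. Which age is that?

Expected offspring if breeding at age x = l(x) × m_x:
  age 1: 0.58 × 14.3 = 8.294
  age 2: 0.38 × 23.5 = 8.930
  age 3: 0.27 × 35.9 = 9.693
Maximum at age 3 (9.693).

3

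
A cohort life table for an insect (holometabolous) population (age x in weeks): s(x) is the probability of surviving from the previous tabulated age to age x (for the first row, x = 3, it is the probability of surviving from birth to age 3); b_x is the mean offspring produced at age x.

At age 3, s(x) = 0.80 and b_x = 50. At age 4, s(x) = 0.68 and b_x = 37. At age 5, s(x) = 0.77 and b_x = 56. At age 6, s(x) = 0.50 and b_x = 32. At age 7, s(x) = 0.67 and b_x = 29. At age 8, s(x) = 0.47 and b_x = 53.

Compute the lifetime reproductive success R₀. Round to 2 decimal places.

Survivorship from birth: l_x = s_3·s_4·…·s_x.
  l_3 = 0.80000
  l_4 = 0.54400
  l_5 = 0.41888
  l_6 = 0.20944
  l_7 = 0.14032
  l_8 = 0.06595
R₀ = Σ l_x b_x:
  age 3: 0.80000 × 50 = 40.0000
  age 4: 0.54400 × 37 = 20.1280
  age 5: 0.41888 × 56 = 23.4573
  age 6: 0.20944 × 32 = 6.7021
  age 7: 0.14032 × 29 = 4.0693
  age 8: 0.06595 × 53 = 3.4953
R₀ = 40.0000 + 20.1280 + 23.4573 + 6.7021 + 4.0693 + 3.4953 = 97.8520

97.85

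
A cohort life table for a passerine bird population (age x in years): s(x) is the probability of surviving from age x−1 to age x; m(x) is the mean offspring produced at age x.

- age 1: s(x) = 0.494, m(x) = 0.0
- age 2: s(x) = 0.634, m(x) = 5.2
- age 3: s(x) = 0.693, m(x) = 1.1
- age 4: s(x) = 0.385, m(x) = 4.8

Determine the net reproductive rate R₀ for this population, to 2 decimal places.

Survivorship from birth: l_x = s_1·s_2·…·s_x.
  l_1 = 0.49400
  l_2 = 0.31320
  l_3 = 0.21704
  l_4 = 0.08356
R₀ = Σ l_x m(x):
  age 1: 0.49400 × 0.0 = 0.0000
  age 2: 0.31320 × 5.2 = 1.6286
  age 3: 0.21704 × 1.1 = 0.2387
  age 4: 0.08356 × 4.8 = 0.4011
R₀ = 0.0000 + 1.6286 + 0.2387 + 0.4011 = 2.2685

2.27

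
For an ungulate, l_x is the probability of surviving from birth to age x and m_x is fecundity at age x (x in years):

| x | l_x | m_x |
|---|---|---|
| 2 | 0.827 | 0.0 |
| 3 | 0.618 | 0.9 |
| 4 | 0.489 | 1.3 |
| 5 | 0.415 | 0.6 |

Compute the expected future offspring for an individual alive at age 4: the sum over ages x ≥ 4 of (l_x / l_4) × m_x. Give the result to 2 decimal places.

1.81

l_4 = 0.489. Conditional survival from age 4 to x is l_x / l_4.
  x=4: (0.489/0.489) × 1.3 = 1.3000
  x=5: (0.415/0.489) × 0.6 = 0.5092
Sum = 1.3000 + 0.5092 = 1.8092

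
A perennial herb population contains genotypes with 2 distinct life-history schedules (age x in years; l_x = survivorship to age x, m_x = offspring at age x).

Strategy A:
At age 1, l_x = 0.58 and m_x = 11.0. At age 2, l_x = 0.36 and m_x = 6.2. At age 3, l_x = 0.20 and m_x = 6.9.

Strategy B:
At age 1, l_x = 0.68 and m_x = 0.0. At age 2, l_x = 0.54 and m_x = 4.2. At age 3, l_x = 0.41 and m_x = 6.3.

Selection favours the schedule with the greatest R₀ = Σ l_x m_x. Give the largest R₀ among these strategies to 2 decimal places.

Strategy A: R₀ = 0.58×11.0 + 0.36×6.2 + 0.20×6.9 = 9.9920
Strategy B: R₀ = 0.68×0.0 + 0.54×4.2 + 0.41×6.3 = 4.8510
Highest R₀: strategy A with 9.9920.

9.99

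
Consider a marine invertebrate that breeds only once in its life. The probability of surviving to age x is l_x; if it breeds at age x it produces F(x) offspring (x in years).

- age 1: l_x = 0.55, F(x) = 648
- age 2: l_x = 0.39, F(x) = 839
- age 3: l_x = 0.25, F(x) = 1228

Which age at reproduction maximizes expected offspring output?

Expected offspring if breeding at age x = l_x × F(x):
  age 1: 0.55 × 648 = 356.400
  age 2: 0.39 × 839 = 327.210
  age 3: 0.25 × 1228 = 307.000
Maximum at age 1 (356.400).

1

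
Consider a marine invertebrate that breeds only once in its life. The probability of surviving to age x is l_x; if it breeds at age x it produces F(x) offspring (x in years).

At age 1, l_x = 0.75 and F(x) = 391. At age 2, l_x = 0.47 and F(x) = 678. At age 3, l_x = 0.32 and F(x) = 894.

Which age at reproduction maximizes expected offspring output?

2

Expected offspring if breeding at age x = l_x × F(x):
  age 1: 0.75 × 391 = 293.250
  age 2: 0.47 × 678 = 318.660
  age 3: 0.32 × 894 = 286.080
Maximum at age 2 (318.660).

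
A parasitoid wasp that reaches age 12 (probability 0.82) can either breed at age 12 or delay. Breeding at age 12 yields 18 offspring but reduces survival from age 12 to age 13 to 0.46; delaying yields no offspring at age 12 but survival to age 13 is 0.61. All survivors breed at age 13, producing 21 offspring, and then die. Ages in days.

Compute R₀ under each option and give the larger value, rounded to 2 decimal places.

22.68

breed at age 12: R₀ = 0.82 × (18 + 0.46 × 21) = 0.82 × 27.6600 = 22.6812
delay to age 13: R₀ = 0.82 × (0.61 × 21) = 0.82 × 12.8100 = 10.5042
Higher: breed at age 12 (22.6812).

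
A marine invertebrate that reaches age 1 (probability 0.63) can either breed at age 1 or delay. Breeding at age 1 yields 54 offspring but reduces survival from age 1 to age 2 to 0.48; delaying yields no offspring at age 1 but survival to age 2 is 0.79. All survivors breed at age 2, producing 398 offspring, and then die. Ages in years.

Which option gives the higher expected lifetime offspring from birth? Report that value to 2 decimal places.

198.08

breed at age 1: R₀ = 0.63 × (54 + 0.48 × 398) = 0.63 × 245.0400 = 154.3752
delay to age 2: R₀ = 0.63 × (0.79 × 398) = 0.63 × 314.4200 = 198.0846
Higher: delay to age 2 (198.0846).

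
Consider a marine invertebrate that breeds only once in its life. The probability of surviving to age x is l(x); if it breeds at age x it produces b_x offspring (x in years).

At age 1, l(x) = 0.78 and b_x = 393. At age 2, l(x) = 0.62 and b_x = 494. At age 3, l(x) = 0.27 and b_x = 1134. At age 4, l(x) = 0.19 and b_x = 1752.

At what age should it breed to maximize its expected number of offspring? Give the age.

Expected offspring if breeding at age x = l(x) × b_x:
  age 1: 0.78 × 393 = 306.540
  age 2: 0.62 × 494 = 306.280
  age 3: 0.27 × 1134 = 306.180
  age 4: 0.19 × 1752 = 332.880
Maximum at age 4 (332.880).

4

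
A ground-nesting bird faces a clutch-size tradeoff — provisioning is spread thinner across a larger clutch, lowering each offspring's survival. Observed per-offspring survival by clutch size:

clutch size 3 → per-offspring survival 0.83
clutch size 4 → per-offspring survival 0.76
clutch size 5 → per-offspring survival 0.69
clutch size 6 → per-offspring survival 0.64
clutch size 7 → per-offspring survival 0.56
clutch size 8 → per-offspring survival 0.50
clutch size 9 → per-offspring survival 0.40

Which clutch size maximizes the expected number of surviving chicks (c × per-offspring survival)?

Expected surviving chicks = c × s(c):
  c=3: 3 × 0.83 = 2.490
  c=4: 4 × 0.76 = 3.040
  c=5: 5 × 0.69 = 3.450
  c=6: 6 × 0.64 = 3.840
  c=7: 7 × 0.56 = 3.920
  c=8: 8 × 0.50 = 4.000
  c=9: 9 × 0.40 = 3.600
Maximum at c = 8 (4.000 surviving chicks).

8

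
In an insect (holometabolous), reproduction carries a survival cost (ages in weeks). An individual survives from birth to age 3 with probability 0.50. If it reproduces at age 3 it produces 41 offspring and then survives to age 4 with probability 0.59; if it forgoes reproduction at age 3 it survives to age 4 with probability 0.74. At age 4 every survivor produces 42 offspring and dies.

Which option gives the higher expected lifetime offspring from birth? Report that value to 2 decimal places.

32.89

breed at age 3: R₀ = 0.50 × (41 + 0.59 × 42) = 0.50 × 65.7800 = 32.8900
delay to age 4: R₀ = 0.50 × (0.74 × 42) = 0.50 × 31.0800 = 15.5400
Higher: breed at age 3 (32.8900).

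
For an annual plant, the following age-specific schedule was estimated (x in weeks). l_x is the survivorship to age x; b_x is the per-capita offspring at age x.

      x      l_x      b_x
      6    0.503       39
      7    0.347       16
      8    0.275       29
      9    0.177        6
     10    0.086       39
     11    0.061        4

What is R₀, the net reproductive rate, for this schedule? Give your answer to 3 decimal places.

R₀ = Σ l_x b_x:
  age 6: 0.503 × 39 = 19.6170
  age 7: 0.347 × 16 = 5.5520
  age 8: 0.275 × 29 = 7.9750
  age 9: 0.177 × 6 = 1.0620
  age 10: 0.086 × 39 = 3.3540
  age 11: 0.061 × 4 = 0.2440
R₀ = 19.6170 + 5.5520 + 7.9750 + 1.0620 + 3.3540 + 0.2440 = 37.8040

37.804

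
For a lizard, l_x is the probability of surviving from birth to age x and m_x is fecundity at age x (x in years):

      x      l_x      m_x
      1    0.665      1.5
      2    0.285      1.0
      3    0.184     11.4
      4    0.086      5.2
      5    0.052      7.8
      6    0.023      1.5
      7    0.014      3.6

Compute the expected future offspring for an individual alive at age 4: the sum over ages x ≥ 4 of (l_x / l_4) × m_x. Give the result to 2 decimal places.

l_4 = 0.086. Conditional survival from age 4 to x is l_x / l_4.
  x=4: (0.086/0.086) × 5.2 = 5.2000
  x=5: (0.052/0.086) × 7.8 = 4.7163
  x=6: (0.023/0.086) × 1.5 = 0.4012
  x=7: (0.014/0.086) × 3.6 = 0.5860
Sum = 5.2000 + 4.7163 + 0.4012 + 0.5860 = 10.9035

10.90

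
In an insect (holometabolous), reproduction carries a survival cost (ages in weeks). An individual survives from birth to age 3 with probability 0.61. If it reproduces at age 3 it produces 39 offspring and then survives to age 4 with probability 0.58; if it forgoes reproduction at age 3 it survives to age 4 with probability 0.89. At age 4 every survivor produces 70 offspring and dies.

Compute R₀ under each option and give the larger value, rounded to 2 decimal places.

48.56

breed at age 3: R₀ = 0.61 × (39 + 0.58 × 70) = 0.61 × 79.6000 = 48.5560
delay to age 4: R₀ = 0.61 × (0.89 × 70) = 0.61 × 62.3000 = 38.0030
Higher: breed at age 3 (48.5560).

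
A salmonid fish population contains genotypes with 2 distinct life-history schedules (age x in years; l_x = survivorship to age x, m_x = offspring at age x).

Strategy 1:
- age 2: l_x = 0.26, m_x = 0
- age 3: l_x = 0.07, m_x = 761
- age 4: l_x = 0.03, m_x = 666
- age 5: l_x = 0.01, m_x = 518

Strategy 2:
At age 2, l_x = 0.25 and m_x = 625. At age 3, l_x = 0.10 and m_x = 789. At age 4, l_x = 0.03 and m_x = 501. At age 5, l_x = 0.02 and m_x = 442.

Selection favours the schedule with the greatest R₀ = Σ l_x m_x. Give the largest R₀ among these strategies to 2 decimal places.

Strategy 1: R₀ = 0.26×0 + 0.07×761 + 0.03×666 + 0.01×518 = 78.4300
Strategy 2: R₀ = 0.25×625 + 0.10×789 + 0.03×501 + 0.02×442 = 259.0200
Highest R₀: strategy 2 with 259.0200.

259.02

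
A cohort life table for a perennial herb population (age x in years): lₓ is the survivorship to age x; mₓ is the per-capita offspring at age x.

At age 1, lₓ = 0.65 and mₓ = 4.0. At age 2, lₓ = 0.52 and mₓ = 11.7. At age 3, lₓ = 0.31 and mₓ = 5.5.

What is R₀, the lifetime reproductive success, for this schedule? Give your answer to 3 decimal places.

10.389

R₀ = Σ lₓ mₓ:
  age 1: 0.65 × 4.0 = 2.6000
  age 2: 0.52 × 11.7 = 6.0840
  age 3: 0.31 × 5.5 = 1.7050
R₀ = 2.6000 + 6.0840 + 1.7050 = 10.3890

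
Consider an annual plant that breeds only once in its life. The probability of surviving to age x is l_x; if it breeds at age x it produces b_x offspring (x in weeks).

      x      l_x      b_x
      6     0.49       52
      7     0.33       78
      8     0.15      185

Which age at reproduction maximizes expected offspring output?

Expected offspring if breeding at age x = l_x × b_x:
  age 6: 0.49 × 52 = 25.480
  age 7: 0.33 × 78 = 25.740
  age 8: 0.15 × 185 = 27.750
Maximum at age 8 (27.750).

8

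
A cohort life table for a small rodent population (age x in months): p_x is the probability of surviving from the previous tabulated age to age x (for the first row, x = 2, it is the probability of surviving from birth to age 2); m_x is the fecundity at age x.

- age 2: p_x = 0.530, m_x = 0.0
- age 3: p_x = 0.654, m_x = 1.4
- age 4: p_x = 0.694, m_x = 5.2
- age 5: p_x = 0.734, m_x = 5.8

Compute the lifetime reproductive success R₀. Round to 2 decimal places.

2.76

Survivorship from birth: l_x = p_2·p_3·…·p_x.
  l_2 = 0.53000
  l_3 = 0.34662
  l_4 = 0.24055
  l_5 = 0.17657
R₀ = Σ l_x m_x:
  age 2: 0.53000 × 0.0 = 0.0000
  age 3: 0.34662 × 1.4 = 0.4853
  age 4: 0.24055 × 5.2 = 1.2509
  age 5: 0.17657 × 5.8 = 1.0241
R₀ = 0.0000 + 0.4853 + 1.2509 + 1.0241 = 2.7602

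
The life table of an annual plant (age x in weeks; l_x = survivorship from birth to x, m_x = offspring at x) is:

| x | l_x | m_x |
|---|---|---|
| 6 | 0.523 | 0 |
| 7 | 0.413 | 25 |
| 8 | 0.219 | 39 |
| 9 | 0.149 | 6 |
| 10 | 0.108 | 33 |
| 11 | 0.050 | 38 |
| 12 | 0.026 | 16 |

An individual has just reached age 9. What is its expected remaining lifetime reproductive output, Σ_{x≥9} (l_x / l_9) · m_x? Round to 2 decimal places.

45.46

l_9 = 0.149. Conditional survival from age 9 to x is l_x / l_9.
  x=9: (0.149/0.149) × 6 = 6.0000
  x=10: (0.108/0.149) × 33 = 23.9195
  x=11: (0.050/0.149) × 38 = 12.7517
  x=12: (0.026/0.149) × 16 = 2.7919
Sum = 6.0000 + 23.9195 + 12.7517 + 2.7919 = 45.4631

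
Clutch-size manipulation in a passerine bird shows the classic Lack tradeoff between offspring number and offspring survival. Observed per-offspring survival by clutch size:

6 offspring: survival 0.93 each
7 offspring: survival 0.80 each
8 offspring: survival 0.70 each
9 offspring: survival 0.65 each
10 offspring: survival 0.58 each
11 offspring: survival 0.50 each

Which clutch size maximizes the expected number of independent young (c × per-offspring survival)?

Expected independent young = c × s(c):
  c=6: 6 × 0.93 = 5.580
  c=7: 7 × 0.80 = 5.600
  c=8: 8 × 0.70 = 5.600
  c=9: 9 × 0.65 = 5.850
  c=10: 10 × 0.58 = 5.800
  c=11: 11 × 0.50 = 5.500
Maximum at c = 9 (5.850 independent young).

9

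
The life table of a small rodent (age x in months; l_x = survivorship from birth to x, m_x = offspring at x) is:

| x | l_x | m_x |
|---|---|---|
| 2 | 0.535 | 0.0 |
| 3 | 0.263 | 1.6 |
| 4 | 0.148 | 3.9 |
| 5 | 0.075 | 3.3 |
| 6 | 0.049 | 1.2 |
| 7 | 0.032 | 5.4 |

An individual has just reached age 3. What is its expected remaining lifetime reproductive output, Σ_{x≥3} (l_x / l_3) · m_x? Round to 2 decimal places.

5.62

l_3 = 0.263. Conditional survival from age 3 to x is l_x / l_3.
  x=3: (0.263/0.263) × 1.6 = 1.6000
  x=4: (0.148/0.263) × 3.9 = 2.1947
  x=5: (0.075/0.263) × 3.3 = 0.9411
  x=6: (0.049/0.263) × 1.2 = 0.2236
  x=7: (0.032/0.263) × 5.4 = 0.6570
Sum = 1.6000 + 2.1947 + 0.9411 + 0.2236 + 0.6570 = 5.6163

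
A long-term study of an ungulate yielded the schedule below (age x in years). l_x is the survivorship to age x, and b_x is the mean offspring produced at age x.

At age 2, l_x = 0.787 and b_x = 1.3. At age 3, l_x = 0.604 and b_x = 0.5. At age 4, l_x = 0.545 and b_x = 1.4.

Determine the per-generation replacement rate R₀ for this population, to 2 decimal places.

2.09

R₀ = Σ l_x b_x:
  age 2: 0.787 × 1.3 = 1.0231
  age 3: 0.604 × 0.5 = 0.3020
  age 4: 0.545 × 1.4 = 0.7630
R₀ = 1.0231 + 0.3020 + 0.7630 = 2.0881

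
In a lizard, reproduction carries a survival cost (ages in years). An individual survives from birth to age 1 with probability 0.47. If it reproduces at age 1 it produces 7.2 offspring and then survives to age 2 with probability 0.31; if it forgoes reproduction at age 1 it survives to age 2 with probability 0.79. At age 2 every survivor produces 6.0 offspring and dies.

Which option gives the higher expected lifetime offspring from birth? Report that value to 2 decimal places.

4.26

breed at age 1: R₀ = 0.47 × (7.2 + 0.31 × 6.0) = 0.47 × 9.0600 = 4.2582
delay to age 2: R₀ = 0.47 × (0.79 × 6.0) = 0.47 × 4.7400 = 2.2278
Higher: breed at age 1 (4.2582).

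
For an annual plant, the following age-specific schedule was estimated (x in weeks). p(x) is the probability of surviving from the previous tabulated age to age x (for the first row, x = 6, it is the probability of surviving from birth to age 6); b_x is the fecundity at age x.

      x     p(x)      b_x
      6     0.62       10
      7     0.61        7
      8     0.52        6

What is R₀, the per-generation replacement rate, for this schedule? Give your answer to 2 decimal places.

Survivorship from birth: l_x = p_6·p_7·…·p_x.
  l_6 = 0.62000
  l_7 = 0.37820
  l_8 = 0.19666
R₀ = Σ l_x b_x:
  age 6: 0.62000 × 10 = 6.2000
  age 7: 0.37820 × 7 = 2.6474
  age 8: 0.19666 × 6 = 1.1800
R₀ = 6.2000 + 2.6474 + 1.1800 = 10.0274

10.03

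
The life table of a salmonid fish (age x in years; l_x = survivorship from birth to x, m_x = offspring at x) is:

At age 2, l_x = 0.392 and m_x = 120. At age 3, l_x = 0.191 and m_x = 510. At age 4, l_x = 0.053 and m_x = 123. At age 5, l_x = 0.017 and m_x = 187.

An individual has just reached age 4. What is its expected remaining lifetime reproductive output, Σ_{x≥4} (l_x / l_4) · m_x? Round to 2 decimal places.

l_4 = 0.053. Conditional survival from age 4 to x is l_x / l_4.
  x=4: (0.053/0.053) × 123 = 123.0000
  x=5: (0.017/0.053) × 187 = 59.9811
Sum = 123.0000 + 59.9811 = 182.9811

182.98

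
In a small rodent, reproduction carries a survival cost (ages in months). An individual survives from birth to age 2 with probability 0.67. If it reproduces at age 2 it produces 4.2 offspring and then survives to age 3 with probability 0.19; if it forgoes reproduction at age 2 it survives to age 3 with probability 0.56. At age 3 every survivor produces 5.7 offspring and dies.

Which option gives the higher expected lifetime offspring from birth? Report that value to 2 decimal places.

3.54

breed at age 2: R₀ = 0.67 × (4.2 + 0.19 × 5.7) = 0.67 × 5.2830 = 3.5396
delay to age 3: R₀ = 0.67 × (0.56 × 5.7) = 0.67 × 3.1920 = 2.1386
Higher: breed at age 2 (3.5396).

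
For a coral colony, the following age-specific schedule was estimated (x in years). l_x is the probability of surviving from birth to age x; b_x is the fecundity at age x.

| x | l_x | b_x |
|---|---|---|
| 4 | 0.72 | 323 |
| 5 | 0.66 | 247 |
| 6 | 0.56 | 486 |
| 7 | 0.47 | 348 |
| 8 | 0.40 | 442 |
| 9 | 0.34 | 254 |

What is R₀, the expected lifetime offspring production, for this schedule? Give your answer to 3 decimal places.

R₀ = Σ l_x b_x:
  age 4: 0.72 × 323 = 232.5600
  age 5: 0.66 × 247 = 163.0200
  age 6: 0.56 × 486 = 272.1600
  age 7: 0.47 × 348 = 163.5600
  age 8: 0.40 × 442 = 176.8000
  age 9: 0.34 × 254 = 86.3600
R₀ = 232.5600 + 163.0200 + 272.1600 + 163.5600 + 176.8000 + 86.3600 = 1094.4600

1094.460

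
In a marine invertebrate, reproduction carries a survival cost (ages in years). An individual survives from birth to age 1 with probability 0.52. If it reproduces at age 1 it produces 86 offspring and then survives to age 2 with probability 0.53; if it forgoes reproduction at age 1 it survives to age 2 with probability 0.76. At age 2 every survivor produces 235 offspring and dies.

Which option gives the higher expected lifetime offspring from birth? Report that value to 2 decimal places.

breed at age 1: R₀ = 0.52 × (86 + 0.53 × 235) = 0.52 × 210.5500 = 109.4860
delay to age 2: R₀ = 0.52 × (0.76 × 235) = 0.52 × 178.6000 = 92.8720
Higher: breed at age 1 (109.4860).

109.49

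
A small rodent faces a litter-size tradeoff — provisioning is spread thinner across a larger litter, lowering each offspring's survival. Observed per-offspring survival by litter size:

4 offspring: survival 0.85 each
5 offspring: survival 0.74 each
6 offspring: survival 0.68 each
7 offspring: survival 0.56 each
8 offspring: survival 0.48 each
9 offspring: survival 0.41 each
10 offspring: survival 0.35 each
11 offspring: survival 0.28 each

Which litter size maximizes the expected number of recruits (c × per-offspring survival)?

6

Expected recruits = c × s(c):
  c=4: 4 × 0.85 = 3.400
  c=5: 5 × 0.74 = 3.700
  c=6: 6 × 0.68 = 4.080
  c=7: 7 × 0.56 = 3.920
  c=8: 8 × 0.48 = 3.840
  c=9: 9 × 0.41 = 3.690
  c=10: 10 × 0.35 = 3.500
  c=11: 11 × 0.28 = 3.080
Maximum at c = 6 (4.080 recruits).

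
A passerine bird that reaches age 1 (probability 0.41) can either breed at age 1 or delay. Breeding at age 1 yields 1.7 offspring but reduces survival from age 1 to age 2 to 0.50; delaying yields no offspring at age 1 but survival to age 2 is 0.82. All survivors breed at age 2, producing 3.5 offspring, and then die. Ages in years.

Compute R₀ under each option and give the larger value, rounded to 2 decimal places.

breed at age 1: R₀ = 0.41 × (1.7 + 0.50 × 3.5) = 0.41 × 3.4500 = 1.4145
delay to age 2: R₀ = 0.41 × (0.82 × 3.5) = 0.41 × 2.8700 = 1.1767
Higher: breed at age 1 (1.4145).

1.41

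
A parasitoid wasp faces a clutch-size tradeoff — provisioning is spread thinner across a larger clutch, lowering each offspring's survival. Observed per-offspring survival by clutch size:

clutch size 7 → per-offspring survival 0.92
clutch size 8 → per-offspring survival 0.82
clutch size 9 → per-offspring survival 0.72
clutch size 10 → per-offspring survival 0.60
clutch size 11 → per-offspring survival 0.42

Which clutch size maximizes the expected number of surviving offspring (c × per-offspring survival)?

8

Expected surviving offspring = c × s(c):
  c=7: 7 × 0.92 = 6.440
  c=8: 8 × 0.82 = 6.560
  c=9: 9 × 0.72 = 6.480
  c=10: 10 × 0.60 = 6.000
  c=11: 11 × 0.42 = 4.620
Maximum at c = 8 (6.560 surviving offspring).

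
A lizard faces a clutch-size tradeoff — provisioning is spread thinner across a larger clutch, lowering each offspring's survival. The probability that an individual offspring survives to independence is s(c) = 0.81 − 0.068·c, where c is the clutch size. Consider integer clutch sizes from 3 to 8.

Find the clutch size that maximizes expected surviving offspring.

6

Expected surviving offspring = c × s(c):
  c=3: 3 × 0.606 = 1.818
  c=4: 4 × 0.538 = 2.152
  c=5: 5 × 0.470 = 2.350
  c=6: 6 × 0.402 = 2.412
  c=7: 7 × 0.334 = 2.338
  c=8: 8 × 0.266 = 2.128
Maximum at c = 6 (2.412 surviving offspring).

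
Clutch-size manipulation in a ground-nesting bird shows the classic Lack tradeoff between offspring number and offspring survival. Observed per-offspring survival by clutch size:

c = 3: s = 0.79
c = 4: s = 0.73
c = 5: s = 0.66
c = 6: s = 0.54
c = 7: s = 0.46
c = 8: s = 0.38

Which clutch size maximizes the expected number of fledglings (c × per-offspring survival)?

Expected fledglings = c × s(c):
  c=3: 3 × 0.79 = 2.370
  c=4: 4 × 0.73 = 2.920
  c=5: 5 × 0.66 = 3.300
  c=6: 6 × 0.54 = 3.240
  c=7: 7 × 0.46 = 3.220
  c=8: 8 × 0.38 = 3.040
Maximum at c = 5 (3.300 fledglings).

5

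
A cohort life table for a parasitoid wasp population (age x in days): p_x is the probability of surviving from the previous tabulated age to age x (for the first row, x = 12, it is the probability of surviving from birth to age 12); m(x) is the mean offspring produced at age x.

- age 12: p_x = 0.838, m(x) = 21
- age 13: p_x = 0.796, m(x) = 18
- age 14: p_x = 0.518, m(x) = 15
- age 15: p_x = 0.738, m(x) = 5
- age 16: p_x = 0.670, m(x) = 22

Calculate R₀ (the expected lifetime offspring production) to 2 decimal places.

Survivorship from birth: l_x = p_12·p_13·…·p_x.
  l_12 = 0.83800
  l_13 = 0.66705
  l_14 = 0.34553
  l_15 = 0.25500
  l_16 = 0.17085
R₀ = Σ l_x m(x):
  age 12: 0.83800 × 21 = 17.5980
  age 13: 0.66705 × 18 = 12.0069
  age 14: 0.34553 × 15 = 5.1829
  age 15: 0.25500 × 5 = 1.2750
  age 16: 0.17085 × 22 = 3.7587
R₀ = 17.5980 + 12.0069 + 5.1829 + 1.2750 + 3.7587 = 39.8216

39.82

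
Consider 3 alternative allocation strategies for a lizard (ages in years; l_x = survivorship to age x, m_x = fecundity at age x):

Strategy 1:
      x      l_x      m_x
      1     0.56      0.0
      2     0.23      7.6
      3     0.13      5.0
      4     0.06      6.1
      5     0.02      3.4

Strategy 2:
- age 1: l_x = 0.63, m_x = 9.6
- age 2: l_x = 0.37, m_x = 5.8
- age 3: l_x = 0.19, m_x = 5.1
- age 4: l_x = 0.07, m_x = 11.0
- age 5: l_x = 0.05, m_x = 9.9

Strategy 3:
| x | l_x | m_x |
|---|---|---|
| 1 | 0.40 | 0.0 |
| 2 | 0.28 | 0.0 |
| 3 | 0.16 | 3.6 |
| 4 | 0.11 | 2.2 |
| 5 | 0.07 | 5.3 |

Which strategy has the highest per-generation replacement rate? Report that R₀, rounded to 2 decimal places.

Strategy 1: R₀ = 0.56×0.0 + 0.23×7.6 + 0.13×5.0 + 0.06×6.1 + 0.02×3.4 = 2.8320
Strategy 2: R₀ = 0.63×9.6 + 0.37×5.8 + 0.19×5.1 + 0.07×11.0 + 0.05×9.9 = 10.4280
Strategy 3: R₀ = 0.40×0.0 + 0.28×0.0 + 0.16×3.6 + 0.11×2.2 + 0.07×5.3 = 1.1890
Highest R₀: strategy 2 with 10.4280.

10.43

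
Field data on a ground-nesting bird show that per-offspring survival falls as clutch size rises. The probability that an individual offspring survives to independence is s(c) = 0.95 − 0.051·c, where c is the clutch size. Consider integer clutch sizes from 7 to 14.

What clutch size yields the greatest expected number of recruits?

Expected recruits = c × s(c):
  c=7: 7 × 0.593 = 4.151
  c=8: 8 × 0.542 = 4.336
  c=9: 9 × 0.491 = 4.419
  c=10: 10 × 0.440 = 4.400
  c=11: 11 × 0.389 = 4.279
  c=12: 12 × 0.338 = 4.056
  c=13: 13 × 0.287 = 3.731
  c=14: 14 × 0.236 = 3.304
Maximum at c = 9 (4.419 recruits).

9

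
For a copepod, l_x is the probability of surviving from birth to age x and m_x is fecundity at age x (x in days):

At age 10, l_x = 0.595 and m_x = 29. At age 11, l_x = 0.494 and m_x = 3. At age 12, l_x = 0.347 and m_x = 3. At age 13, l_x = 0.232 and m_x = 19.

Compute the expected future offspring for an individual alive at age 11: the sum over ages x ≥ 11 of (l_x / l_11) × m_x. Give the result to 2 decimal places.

l_11 = 0.494. Conditional survival from age 11 to x is l_x / l_11.
  x=11: (0.494/0.494) × 3 = 3.0000
  x=12: (0.347/0.494) × 3 = 2.1073
  x=13: (0.232/0.494) × 19 = 8.9231
Sum = 3.0000 + 2.1073 + 8.9231 = 14.0304

14.03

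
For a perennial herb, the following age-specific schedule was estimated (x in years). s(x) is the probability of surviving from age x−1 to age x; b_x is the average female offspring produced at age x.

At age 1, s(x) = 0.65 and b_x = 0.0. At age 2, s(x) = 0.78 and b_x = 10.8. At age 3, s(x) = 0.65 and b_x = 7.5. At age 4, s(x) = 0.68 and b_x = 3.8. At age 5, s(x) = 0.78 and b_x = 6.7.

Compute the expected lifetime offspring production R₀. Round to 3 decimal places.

Survivorship from birth: l_x = s_1·s_2·…·s_x.
  l_1 = 0.65000
  l_2 = 0.50700
  l_3 = 0.32955
  l_4 = 0.22409
  l_5 = 0.17479
R₀ = Σ l_x b_x:
  age 1: 0.65000 × 0.0 = 0.0000
  age 2: 0.50700 × 10.8 = 5.4756
  age 3: 0.32955 × 7.5 = 2.4716
  age 4: 0.22409 × 3.8 = 0.8515
  age 5: 0.17479 × 6.7 = 1.1711
R₀ = 0.0000 + 5.4756 + 2.4716 + 0.8515 + 1.1711 = 9.9699

9.970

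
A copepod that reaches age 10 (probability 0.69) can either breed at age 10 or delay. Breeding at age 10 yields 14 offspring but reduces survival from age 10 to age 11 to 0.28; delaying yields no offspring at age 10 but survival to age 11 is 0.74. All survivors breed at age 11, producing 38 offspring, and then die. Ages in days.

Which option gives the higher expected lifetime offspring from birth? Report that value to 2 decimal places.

19.40

breed at age 10: R₀ = 0.69 × (14 + 0.28 × 38) = 0.69 × 24.6400 = 17.0016
delay to age 11: R₀ = 0.69 × (0.74 × 38) = 0.69 × 28.1200 = 19.4028
Higher: delay to age 11 (19.4028).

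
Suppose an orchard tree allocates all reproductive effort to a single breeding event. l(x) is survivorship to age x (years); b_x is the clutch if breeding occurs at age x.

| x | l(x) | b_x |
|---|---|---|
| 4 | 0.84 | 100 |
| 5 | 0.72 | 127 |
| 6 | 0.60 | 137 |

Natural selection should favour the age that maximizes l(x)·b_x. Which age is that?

Expected offspring if breeding at age x = l(x) × b_x:
  age 4: 0.84 × 100 = 84.000
  age 5: 0.72 × 127 = 91.440
  age 6: 0.60 × 137 = 82.200
Maximum at age 5 (91.440).

5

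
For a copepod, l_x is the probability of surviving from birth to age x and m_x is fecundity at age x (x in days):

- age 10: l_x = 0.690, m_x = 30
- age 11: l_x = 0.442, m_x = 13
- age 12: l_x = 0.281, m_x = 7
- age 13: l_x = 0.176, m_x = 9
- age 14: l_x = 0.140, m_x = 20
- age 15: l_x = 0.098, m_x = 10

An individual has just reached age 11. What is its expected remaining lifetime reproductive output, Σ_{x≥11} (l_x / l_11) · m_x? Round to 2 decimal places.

l_11 = 0.442. Conditional survival from age 11 to x is l_x / l_11.
  x=11: (0.442/0.442) × 13 = 13.0000
  x=12: (0.281/0.442) × 7 = 4.4502
  x=13: (0.176/0.442) × 9 = 3.5837
  x=14: (0.140/0.442) × 20 = 6.3348
  x=15: (0.098/0.442) × 10 = 2.2172
Sum = 13.0000 + 4.4502 + 3.5837 + 6.3348 + 2.2172 = 29.5860

29.59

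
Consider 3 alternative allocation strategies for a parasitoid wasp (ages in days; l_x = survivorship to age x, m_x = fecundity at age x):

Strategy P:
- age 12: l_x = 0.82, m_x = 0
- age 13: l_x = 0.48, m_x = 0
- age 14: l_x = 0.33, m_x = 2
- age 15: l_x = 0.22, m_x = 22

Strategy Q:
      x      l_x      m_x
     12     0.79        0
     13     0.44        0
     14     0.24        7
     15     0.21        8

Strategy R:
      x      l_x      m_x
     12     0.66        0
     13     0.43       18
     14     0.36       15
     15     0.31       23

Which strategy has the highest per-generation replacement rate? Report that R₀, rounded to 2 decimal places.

Strategy P: R₀ = 0.82×0 + 0.48×0 + 0.33×2 + 0.22×22 = 5.5000
Strategy Q: R₀ = 0.79×0 + 0.44×0 + 0.24×7 + 0.21×8 = 3.3600
Strategy R: R₀ = 0.66×0 + 0.43×18 + 0.36×15 + 0.31×23 = 20.2700
Highest R₀: strategy R with 20.2700.

20.27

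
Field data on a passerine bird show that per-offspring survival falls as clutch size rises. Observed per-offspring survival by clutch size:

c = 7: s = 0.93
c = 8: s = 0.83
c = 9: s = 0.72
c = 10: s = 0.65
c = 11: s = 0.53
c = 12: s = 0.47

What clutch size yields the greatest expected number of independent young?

8

Expected independent young = c × s(c):
  c=7: 7 × 0.93 = 6.510
  c=8: 8 × 0.83 = 6.640
  c=9: 9 × 0.72 = 6.480
  c=10: 10 × 0.65 = 6.500
  c=11: 11 × 0.53 = 5.830
  c=12: 12 × 0.47 = 5.640
Maximum at c = 8 (6.640 independent young).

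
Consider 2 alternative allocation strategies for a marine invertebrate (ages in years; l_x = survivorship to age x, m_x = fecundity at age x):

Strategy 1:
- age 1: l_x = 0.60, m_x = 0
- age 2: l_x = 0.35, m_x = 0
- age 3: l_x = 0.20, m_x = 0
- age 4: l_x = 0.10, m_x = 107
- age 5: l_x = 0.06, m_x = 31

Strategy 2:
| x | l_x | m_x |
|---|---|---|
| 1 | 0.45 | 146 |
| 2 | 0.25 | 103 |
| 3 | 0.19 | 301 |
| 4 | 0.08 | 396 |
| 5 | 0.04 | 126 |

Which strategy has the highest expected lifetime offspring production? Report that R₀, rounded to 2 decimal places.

185.36

Strategy 1: R₀ = 0.60×0 + 0.35×0 + 0.20×0 + 0.10×107 + 0.06×31 = 12.5600
Strategy 2: R₀ = 0.45×146 + 0.25×103 + 0.19×301 + 0.08×396 + 0.04×126 = 185.3600
Highest R₀: strategy 2 with 185.3600.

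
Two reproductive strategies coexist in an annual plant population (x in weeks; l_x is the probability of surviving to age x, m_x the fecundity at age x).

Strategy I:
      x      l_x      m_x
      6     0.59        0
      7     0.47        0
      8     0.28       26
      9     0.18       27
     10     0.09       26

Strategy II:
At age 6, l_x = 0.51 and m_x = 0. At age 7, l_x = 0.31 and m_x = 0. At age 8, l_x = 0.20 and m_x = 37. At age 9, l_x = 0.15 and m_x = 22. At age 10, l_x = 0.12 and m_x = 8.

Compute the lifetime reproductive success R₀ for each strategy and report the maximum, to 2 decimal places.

14.48

Strategy I: R₀ = 0.59×0 + 0.47×0 + 0.28×26 + 0.18×27 + 0.09×26 = 14.4800
Strategy II: R₀ = 0.51×0 + 0.31×0 + 0.20×37 + 0.15×22 + 0.12×8 = 11.6600
Highest R₀: strategy I with 14.4800.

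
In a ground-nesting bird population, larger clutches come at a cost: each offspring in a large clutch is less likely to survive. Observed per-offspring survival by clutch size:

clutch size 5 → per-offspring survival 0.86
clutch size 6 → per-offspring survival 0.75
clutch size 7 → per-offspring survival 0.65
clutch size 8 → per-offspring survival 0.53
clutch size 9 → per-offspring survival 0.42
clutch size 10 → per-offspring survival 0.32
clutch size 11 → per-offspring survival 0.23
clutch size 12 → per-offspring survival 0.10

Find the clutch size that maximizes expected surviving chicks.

Expected surviving chicks = c × s(c):
  c=5: 5 × 0.86 = 4.300
  c=6: 6 × 0.75 = 4.500
  c=7: 7 × 0.65 = 4.550
  c=8: 8 × 0.53 = 4.240
  c=9: 9 × 0.42 = 3.780
  c=10: 10 × 0.32 = 3.200
  c=11: 11 × 0.23 = 2.530
  c=12: 12 × 0.10 = 1.200
Maximum at c = 7 (4.550 surviving chicks).

7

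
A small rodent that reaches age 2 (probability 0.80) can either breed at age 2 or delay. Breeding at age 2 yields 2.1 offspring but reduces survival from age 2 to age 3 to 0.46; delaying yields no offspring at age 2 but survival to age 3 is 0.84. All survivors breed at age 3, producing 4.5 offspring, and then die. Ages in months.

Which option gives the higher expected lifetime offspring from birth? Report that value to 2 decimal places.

breed at age 2: R₀ = 0.80 × (2.1 + 0.46 × 4.5) = 0.80 × 4.1700 = 3.3360
delay to age 3: R₀ = 0.80 × (0.84 × 4.5) = 0.80 × 3.7800 = 3.0240
Higher: breed at age 2 (3.3360).

3.34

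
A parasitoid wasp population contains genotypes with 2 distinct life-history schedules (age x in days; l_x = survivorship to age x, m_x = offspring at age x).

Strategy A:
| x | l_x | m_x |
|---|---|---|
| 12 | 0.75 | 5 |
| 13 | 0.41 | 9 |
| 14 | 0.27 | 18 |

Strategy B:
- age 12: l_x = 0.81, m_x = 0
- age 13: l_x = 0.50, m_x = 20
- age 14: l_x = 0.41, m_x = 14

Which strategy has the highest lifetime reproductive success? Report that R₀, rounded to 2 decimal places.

Strategy A: R₀ = 0.75×5 + 0.41×9 + 0.27×18 = 12.3000
Strategy B: R₀ = 0.81×0 + 0.50×20 + 0.41×14 = 15.7400
Highest R₀: strategy B with 15.7400.

15.74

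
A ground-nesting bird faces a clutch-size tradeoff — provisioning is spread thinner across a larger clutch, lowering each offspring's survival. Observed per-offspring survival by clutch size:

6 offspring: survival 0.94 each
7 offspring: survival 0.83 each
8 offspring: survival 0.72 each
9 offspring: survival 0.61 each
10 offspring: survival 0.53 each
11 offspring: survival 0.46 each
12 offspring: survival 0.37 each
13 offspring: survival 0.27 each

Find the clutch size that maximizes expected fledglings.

7

Expected fledglings = c × s(c):
  c=6: 6 × 0.94 = 5.640
  c=7: 7 × 0.83 = 5.810
  c=8: 8 × 0.72 = 5.760
  c=9: 9 × 0.61 = 5.490
  c=10: 10 × 0.53 = 5.300
  c=11: 11 × 0.46 = 5.060
  c=12: 12 × 0.37 = 4.440
  c=13: 13 × 0.27 = 3.510
Maximum at c = 7 (5.810 fledglings).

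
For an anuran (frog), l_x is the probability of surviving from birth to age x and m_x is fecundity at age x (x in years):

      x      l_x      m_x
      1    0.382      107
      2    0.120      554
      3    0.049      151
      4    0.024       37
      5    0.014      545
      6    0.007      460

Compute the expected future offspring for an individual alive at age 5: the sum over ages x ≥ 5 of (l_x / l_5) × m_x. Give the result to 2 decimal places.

l_5 = 0.014. Conditional survival from age 5 to x is l_x / l_5.
  x=5: (0.014/0.014) × 545 = 545.0000
  x=6: (0.007/0.014) × 460 = 230.0000
Sum = 545.0000 + 230.0000 = 775.0000

775.00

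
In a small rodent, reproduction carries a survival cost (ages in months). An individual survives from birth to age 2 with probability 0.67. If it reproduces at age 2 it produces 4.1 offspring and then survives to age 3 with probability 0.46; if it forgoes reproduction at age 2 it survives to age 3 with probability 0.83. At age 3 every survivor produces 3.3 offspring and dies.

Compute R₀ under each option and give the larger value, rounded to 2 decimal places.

breed at age 2: R₀ = 0.67 × (4.1 + 0.46 × 3.3) = 0.67 × 5.6180 = 3.7641
delay to age 3: R₀ = 0.67 × (0.83 × 3.3) = 0.67 × 2.7390 = 1.8351
Higher: breed at age 2 (3.7641).

3.76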